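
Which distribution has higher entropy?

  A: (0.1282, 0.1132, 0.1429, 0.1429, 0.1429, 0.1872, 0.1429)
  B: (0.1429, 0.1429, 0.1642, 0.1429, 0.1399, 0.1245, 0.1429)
B

Both distributions are close to uniform, making this a harder comparison.

H(A) = 2.7924 bits
H(B) = 2.8033 bits

The distribution closer to uniform has higher entropy.
Answer: B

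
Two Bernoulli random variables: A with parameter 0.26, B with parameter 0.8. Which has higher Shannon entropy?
A

For binary distributions, entropy is maximized at p=0.5 and decreases as p moves toward 0 or 1.

H(A) = H(0.26) = 0.8267 bits
H(B) = H(0.8) = 0.7219 bits

Distribution A (p=0.26) is closer to uniform (p=0.5), so it has higher entropy.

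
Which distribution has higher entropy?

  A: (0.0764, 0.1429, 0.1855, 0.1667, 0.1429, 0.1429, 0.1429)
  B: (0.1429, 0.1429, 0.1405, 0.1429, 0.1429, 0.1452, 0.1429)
B

Both distributions are close to uniform, making this a harder comparison.

H(A) = 2.7694 bits
H(B) = 2.8073 bits

The distribution closer to uniform has higher entropy.
Answer: B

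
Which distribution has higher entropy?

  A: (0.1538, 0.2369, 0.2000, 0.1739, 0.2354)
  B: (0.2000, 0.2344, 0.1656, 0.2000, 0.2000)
B

Both distributions are close to uniform, making this a harder comparison.

H(A) = 2.3021 bits
H(B) = 2.3134 bits

The distribution closer to uniform has higher entropy.
Answer: B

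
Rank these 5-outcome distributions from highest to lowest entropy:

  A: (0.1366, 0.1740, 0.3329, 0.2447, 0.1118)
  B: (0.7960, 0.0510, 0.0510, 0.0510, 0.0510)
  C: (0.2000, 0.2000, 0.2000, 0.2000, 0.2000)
C > A > B

Key insight: Entropy is maximized by uniform distributions and minimized by concentrated distributions.

- Uniform distributions have maximum entropy log₂(5) = 2.3219 bits
- The more "peaked" or concentrated a distribution, the lower its entropy

Entropies:
  H(A) = 2.2099 bits
  H(B) = 1.1379 bits
  H(C) = 2.3219 bits

Ranking: C > A > B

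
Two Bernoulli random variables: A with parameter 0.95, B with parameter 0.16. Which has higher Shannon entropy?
B

For binary distributions, entropy is maximized at p=0.5 and decreases as p moves toward 0 or 1.

H(A) = H(0.95) = 0.2864 bits
H(B) = H(0.16) = 0.6343 bits

Distribution B (p=0.16) is closer to uniform (p=0.5), so it has higher entropy.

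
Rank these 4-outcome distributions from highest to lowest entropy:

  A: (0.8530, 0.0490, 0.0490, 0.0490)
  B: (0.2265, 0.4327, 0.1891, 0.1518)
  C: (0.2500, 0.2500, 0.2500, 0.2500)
C > B > A

Key insight: Entropy is maximized by uniform distributions and minimized by concentrated distributions.

- Uniform distributions have maximum entropy log₂(4) = 2.0000 bits
- The more "peaked" or concentrated a distribution, the lower its entropy

Entropies:
  H(A) = 0.8353 bits
  H(B) = 1.8753 bits
  H(C) = 2.0000 bits

Ranking: C > B > A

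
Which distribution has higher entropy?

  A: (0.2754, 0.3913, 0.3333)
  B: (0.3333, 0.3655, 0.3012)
B

Both distributions are close to uniform, making this a harder comparison.

H(A) = 1.5704 bits
H(B) = 1.5805 bits

The distribution closer to uniform has higher entropy.
Answer: B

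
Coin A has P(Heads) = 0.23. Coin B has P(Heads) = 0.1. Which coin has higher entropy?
A

For binary distributions, entropy is maximized at p=0.5 and decreases as p moves toward 0 or 1.

H(A) = H(0.23) = 0.7780 bits
H(B) = H(0.1) = 0.4690 bits

Distribution A (p=0.23) is closer to uniform (p=0.5), so it has higher entropy.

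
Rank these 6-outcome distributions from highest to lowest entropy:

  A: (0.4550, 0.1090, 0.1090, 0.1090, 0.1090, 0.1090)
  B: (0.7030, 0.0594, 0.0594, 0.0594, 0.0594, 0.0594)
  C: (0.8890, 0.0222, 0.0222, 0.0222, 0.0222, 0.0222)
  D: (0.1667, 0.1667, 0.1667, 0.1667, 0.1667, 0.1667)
D > A > B > C

Key insight: Entropy is maximized by uniform distributions and minimized by concentrated distributions.

Entropies:
  H(A) = 2.2596 bits
  H(B) = 1.5672 bits
  H(C) = 0.7607 bits
  H(D) = 2.5850 bits

Ranking: D > A > B > C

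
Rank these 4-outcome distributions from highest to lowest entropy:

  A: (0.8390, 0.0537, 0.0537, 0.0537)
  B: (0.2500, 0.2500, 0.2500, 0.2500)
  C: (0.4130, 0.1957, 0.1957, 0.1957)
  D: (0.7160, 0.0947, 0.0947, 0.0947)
B > C > D > A

Key insight: Entropy is maximized by uniform distributions and minimized by concentrated distributions.

Entropies:
  H(A) = 0.8919 bits
  H(B) = 2.0000 bits
  H(C) = 1.9084 bits
  H(D) = 1.3110 bits

Ranking: B > C > D > A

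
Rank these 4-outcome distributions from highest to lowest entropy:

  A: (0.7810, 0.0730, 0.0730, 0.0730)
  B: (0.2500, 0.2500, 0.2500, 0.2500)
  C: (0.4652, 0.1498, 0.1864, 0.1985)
B > C > A

Key insight: Entropy is maximized by uniform distributions and minimized by concentrated distributions.

- Uniform distributions have maximum entropy log₂(4) = 2.0000 bits
- The more "peaked" or concentrated a distribution, the lower its entropy

Entropies:
  H(A) = 1.1054 bits
  H(B) = 2.0000 bits
  H(C) = 1.8388 bits

Ranking: B > C > A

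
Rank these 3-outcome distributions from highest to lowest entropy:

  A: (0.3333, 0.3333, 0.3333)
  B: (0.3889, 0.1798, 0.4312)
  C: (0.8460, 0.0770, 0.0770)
A > B > C

Key insight: Entropy is maximized by uniform distributions and minimized by concentrated distributions.

- Uniform distributions have maximum entropy log₂(3) = 1.5850 bits
- The more "peaked" or concentrated a distribution, the lower its entropy

Entropies:
  H(A) = 1.5850 bits
  H(B) = 1.4983 bits
  H(C) = 0.7738 bits

Ranking: A > B > C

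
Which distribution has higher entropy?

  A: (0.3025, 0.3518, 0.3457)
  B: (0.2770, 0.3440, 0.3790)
A

Both distributions are close to uniform, making this a harder comparison.

H(A) = 1.5818 bits
H(B) = 1.5731 bits

The distribution closer to uniform has higher entropy.
Answer: A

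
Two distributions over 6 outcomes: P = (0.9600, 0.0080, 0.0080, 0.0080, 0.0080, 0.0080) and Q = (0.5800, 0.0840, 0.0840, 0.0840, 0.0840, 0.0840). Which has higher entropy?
Q

P is highly concentrated on one outcome (96%), making it nearly deterministic. Q spreads its mass more evenly (max 58%). The more spread-out distribution has higher entropy: H(P) ≈ 0.335 bits, H(Q) ≈ 1.957 bits.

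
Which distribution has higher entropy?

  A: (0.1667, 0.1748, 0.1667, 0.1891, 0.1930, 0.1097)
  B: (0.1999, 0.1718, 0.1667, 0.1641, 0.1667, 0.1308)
B

Both distributions are close to uniform, making this a harder comparison.

H(A) = 2.5638 bits
H(B) = 2.5743 bits

The distribution closer to uniform has higher entropy.
Answer: B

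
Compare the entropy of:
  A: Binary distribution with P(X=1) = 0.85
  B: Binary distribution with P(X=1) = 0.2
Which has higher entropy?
B

For binary distributions, entropy is maximized at p=0.5 and decreases as p moves toward 0 or 1.

H(A) = H(0.85) = 0.6098 bits
H(B) = H(0.2) = 0.7219 bits

Distribution B (p=0.2) is closer to uniform (p=0.5), so it has higher entropy.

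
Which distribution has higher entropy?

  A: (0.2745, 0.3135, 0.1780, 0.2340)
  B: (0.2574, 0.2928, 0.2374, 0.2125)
B

Both distributions are close to uniform, making this a harder comparison.

H(A) = 1.9702 bits
H(B) = 1.9901 bits

The distribution closer to uniform has higher entropy.
Answer: B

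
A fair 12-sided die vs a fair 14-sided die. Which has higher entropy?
14-sided die

Both are uniform distributions; for uniform over n outcomes, H = log₂(n). H(12-sided) = log₂(12) = 3.585 bits and H(14-sided) = log₂(14) = 3.807 bits. More outcomes in a uniform distribution means higher entropy.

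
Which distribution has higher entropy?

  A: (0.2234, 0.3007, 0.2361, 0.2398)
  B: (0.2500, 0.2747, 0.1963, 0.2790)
A

Both distributions are close to uniform, making this a harder comparison.

H(A) = 1.9901 bits
H(B) = 1.9870 bits

The distribution closer to uniform has higher entropy.
Answer: A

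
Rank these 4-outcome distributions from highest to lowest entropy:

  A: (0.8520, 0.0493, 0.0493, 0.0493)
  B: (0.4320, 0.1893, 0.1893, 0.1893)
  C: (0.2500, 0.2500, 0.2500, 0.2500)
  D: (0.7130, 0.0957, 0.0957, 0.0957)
C > B > D > A

Key insight: Entropy is maximized by uniform distributions and minimized by concentrated distributions.

Entropies:
  H(A) = 0.8394 bits
  H(B) = 1.8869 bits
  H(C) = 2.0000 bits
  H(D) = 1.3197 bits

Ranking: C > B > D > A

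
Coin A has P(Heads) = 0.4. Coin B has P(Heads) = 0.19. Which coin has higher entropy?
A

For binary distributions, entropy is maximized at p=0.5 and decreases as p moves toward 0 or 1.

H(A) = H(0.4) = 0.9710 bits
H(B) = H(0.19) = 0.7015 bits

Distribution A (p=0.4) is closer to uniform (p=0.5), so it has higher entropy.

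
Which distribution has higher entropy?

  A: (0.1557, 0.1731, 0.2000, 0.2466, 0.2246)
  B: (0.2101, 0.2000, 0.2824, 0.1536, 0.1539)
A

Both distributions are close to uniform, making this a harder comparison.

H(A) = 2.3022 bits
H(B) = 2.2831 bits

The distribution closer to uniform has higher entropy.
Answer: A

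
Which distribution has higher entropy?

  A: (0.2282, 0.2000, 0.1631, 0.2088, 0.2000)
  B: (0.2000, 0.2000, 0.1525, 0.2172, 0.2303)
A

Both distributions are close to uniform, making this a harder comparison.

H(A) = 2.3137 bits
H(B) = 2.3089 bits

The distribution closer to uniform has higher entropy.
Answer: A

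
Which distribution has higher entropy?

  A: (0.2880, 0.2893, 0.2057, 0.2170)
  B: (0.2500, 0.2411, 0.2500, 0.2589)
B

Both distributions are close to uniform, making this a harder comparison.

H(A) = 1.9825 bits
H(B) = 1.9995 bits

The distribution closer to uniform has higher entropy.
Answer: B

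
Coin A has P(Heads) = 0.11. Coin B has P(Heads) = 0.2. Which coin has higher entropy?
B

For binary distributions, entropy is maximized at p=0.5 and decreases as p moves toward 0 or 1.

H(A) = H(0.11) = 0.4999 bits
H(B) = H(0.2) = 0.7219 bits

Distribution B (p=0.2) is closer to uniform (p=0.5), so it has higher entropy.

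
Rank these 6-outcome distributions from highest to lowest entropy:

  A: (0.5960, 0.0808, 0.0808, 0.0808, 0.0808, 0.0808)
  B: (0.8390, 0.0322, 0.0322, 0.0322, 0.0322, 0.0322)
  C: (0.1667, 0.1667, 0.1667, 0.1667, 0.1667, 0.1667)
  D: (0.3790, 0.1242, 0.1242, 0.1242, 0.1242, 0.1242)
C > D > A > B

Key insight: Entropy is maximized by uniform distributions and minimized by concentrated distributions.

Entropies:
  H(A) = 1.9113 bits
  H(B) = 1.0105 bits
  H(C) = 2.5850 bits
  H(D) = 2.3993 bits

Ranking: C > D > A > B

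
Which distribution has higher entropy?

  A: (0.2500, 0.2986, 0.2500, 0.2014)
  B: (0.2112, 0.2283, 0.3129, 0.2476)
A

Both distributions are close to uniform, making this a harder comparison.

H(A) = 1.9863 bits
H(B) = 1.9834 bits

The distribution closer to uniform has higher entropy.
Answer: A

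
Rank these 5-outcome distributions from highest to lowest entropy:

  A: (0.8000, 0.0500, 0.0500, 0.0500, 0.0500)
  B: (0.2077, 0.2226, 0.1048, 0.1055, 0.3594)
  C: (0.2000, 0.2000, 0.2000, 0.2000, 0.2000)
C > B > A

Key insight: Entropy is maximized by uniform distributions and minimized by concentrated distributions.

- Uniform distributions have maximum entropy log₂(5) = 2.3219 bits
- The more "peaked" or concentrated a distribution, the lower its entropy

Entropies:
  H(A) = 1.1219 bits
  H(B) = 2.1674 bits
  H(C) = 2.3219 bits

Ranking: C > B > A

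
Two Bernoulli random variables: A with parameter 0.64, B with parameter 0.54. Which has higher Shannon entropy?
B

For binary distributions, entropy is maximized at p=0.5 and decreases as p moves toward 0 or 1.

H(A) = H(0.64) = 0.9427 bits
H(B) = H(0.54) = 0.9954 bits

Distribution B (p=0.54) is closer to uniform (p=0.5), so it has higher entropy.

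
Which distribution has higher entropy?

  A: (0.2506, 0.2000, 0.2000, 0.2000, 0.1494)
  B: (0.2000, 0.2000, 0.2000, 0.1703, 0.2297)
B

Both distributions are close to uniform, making this a harder comparison.

H(A) = 2.3032 bits
H(B) = 2.3155 bits

The distribution closer to uniform has higher entropy.
Answer: B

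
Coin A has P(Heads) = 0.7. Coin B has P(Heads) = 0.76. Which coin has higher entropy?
A

For binary distributions, entropy is maximized at p=0.5 and decreases as p moves toward 0 or 1.

H(A) = H(0.7) = 0.8813 bits
H(B) = H(0.76) = 0.7950 bits

Distribution A (p=0.7) is closer to uniform (p=0.5), so it has higher entropy.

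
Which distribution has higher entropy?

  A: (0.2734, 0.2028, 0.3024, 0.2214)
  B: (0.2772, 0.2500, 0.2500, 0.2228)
B

Both distributions are close to uniform, making this a harder comparison.

H(A) = 1.9817 bits
H(B) = 1.9957 bits

The distribution closer to uniform has higher entropy.
Answer: B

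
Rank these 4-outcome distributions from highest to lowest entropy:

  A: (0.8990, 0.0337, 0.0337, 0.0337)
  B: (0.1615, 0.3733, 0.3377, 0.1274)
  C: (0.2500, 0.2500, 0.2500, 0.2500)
C > B > A

Key insight: Entropy is maximized by uniform distributions and minimized by concentrated distributions.

- Uniform distributions have maximum entropy log₂(4) = 2.0000 bits
- The more "peaked" or concentrated a distribution, the lower its entropy

Entropies:
  H(A) = 0.6322 bits
  H(B) = 1.8631 bits
  H(C) = 2.0000 bits

Ranking: C > B > A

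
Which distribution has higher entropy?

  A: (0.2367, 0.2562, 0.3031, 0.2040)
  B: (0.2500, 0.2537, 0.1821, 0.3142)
A

Both distributions are close to uniform, making this a harder comparison.

H(A) = 1.9852 bits
H(B) = 1.9743 bits

The distribution closer to uniform has higher entropy.
Answer: A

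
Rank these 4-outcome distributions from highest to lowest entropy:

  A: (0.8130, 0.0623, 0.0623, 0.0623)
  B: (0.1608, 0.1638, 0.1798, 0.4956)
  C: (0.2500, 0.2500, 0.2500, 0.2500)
C > B > A

Key insight: Entropy is maximized by uniform distributions and minimized by concentrated distributions.

- Uniform distributions have maximum entropy log₂(4) = 2.0000 bits
- The more "peaked" or concentrated a distribution, the lower its entropy

Entropies:
  H(A) = 0.9915 bits
  H(B) = 1.7986 bits
  H(C) = 2.0000 bits

Ranking: C > B > A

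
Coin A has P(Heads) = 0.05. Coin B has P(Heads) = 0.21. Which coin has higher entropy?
B

For binary distributions, entropy is maximized at p=0.5 and decreases as p moves toward 0 or 1.

H(A) = H(0.05) = 0.2864 bits
H(B) = H(0.21) = 0.7415 bits

Distribution B (p=0.21) is closer to uniform (p=0.5), so it has higher entropy.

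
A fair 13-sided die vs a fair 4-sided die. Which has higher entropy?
13-sided die

Both are uniform distributions; for uniform over n outcomes, H = log₂(n). H(13-sided) = log₂(13) = 3.700 bits and H(4-sided) = log₂(4) = 2.000 bits. More outcomes in a uniform distribution means higher entropy.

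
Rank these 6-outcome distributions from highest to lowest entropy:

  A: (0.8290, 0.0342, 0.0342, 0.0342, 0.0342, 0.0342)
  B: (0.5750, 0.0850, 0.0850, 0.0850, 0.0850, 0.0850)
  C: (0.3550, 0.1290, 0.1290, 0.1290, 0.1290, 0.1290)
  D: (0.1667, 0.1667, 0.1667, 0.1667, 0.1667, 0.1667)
D > C > B > A

Key insight: Entropy is maximized by uniform distributions and minimized by concentrated distributions.

Entropies:
  H(A) = 1.0570 bits
  H(B) = 1.9705 bits
  H(C) = 2.4361 bits
  H(D) = 2.5850 bits

Ranking: D > C > B > A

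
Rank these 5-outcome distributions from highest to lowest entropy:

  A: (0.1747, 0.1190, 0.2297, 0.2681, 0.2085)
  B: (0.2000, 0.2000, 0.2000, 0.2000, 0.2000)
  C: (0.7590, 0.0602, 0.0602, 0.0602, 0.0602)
B > A > C

Key insight: Entropy is maximized by uniform distributions and minimized by concentrated distributions.

- Uniform distributions have maximum entropy log₂(5) = 2.3219 bits
- The more "peaked" or concentrated a distribution, the lower its entropy

Entropies:
  H(A) = 2.2734 bits
  H(B) = 2.3219 bits
  H(C) = 1.2787 bits

Ranking: B > A > C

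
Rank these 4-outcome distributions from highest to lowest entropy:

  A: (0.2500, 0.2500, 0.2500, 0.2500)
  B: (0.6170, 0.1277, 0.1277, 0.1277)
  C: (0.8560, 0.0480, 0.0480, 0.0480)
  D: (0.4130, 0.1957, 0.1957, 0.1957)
A > D > B > C

Key insight: Entropy is maximized by uniform distributions and minimized by concentrated distributions.

Entropies:
  H(A) = 2.0000 bits
  H(B) = 1.5672 bits
  H(C) = 0.8229 bits
  H(D) = 1.9084 bits

Ranking: A > D > B > C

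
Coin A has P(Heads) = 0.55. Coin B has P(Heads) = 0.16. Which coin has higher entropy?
A

For binary distributions, entropy is maximized at p=0.5 and decreases as p moves toward 0 or 1.

H(A) = H(0.55) = 0.9928 bits
H(B) = H(0.16) = 0.6343 bits

Distribution A (p=0.55) is closer to uniform (p=0.5), so it has higher entropy.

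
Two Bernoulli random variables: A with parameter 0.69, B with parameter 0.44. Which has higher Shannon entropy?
B

For binary distributions, entropy is maximized at p=0.5 and decreases as p moves toward 0 or 1.

H(A) = H(0.69) = 0.8932 bits
H(B) = H(0.44) = 0.9896 bits

Distribution B (p=0.44) is closer to uniform (p=0.5), so it has higher entropy.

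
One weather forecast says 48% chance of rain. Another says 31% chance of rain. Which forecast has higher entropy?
48% forecast

Treat each forecast as a Bernoulli distribution. Binary entropy is maximized at p=0.5 and falls off symmetrically toward 0 or 1. The 48% forecast is closer to 50%, so it is more uncertain. H(48%) ≈ 0.999 bits, H(31%) ≈ 0.893 bits.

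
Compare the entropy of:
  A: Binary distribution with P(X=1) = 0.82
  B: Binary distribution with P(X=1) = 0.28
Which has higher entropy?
B

For binary distributions, entropy is maximized at p=0.5 and decreases as p moves toward 0 or 1.

H(A) = H(0.82) = 0.6801 bits
H(B) = H(0.28) = 0.8555 bits

Distribution B (p=0.28) is closer to uniform (p=0.5), so it has higher entropy.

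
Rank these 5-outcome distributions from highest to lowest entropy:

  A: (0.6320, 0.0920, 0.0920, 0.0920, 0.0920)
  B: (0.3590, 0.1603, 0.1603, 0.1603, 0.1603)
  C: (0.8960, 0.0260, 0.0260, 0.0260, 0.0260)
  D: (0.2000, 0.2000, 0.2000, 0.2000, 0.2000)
D > B > A > C

Key insight: Entropy is maximized by uniform distributions and minimized by concentrated distributions.

Entropies:
  H(A) = 1.6851 bits
  H(B) = 2.2238 bits
  H(C) = 0.6895 bits
  H(D) = 2.3219 bits

Ranking: D > B > A > C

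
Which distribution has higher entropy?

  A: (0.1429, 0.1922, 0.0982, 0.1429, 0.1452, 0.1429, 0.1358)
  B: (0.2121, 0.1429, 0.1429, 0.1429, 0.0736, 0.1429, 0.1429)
A

Both distributions are close to uniform, making this a harder comparison.

H(A) = 2.7847 bits
H(B) = 2.7569 bits

The distribution closer to uniform has higher entropy.
Answer: A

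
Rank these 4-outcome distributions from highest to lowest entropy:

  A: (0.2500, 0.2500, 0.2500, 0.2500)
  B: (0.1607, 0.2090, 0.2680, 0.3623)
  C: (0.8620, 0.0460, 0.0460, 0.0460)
A > B > C

Key insight: Entropy is maximized by uniform distributions and minimized by concentrated distributions.

- Uniform distributions have maximum entropy log₂(4) = 2.0000 bits
- The more "peaked" or concentrated a distribution, the lower its entropy

Entropies:
  H(A) = 2.0000 bits
  H(B) = 1.9357 bits
  H(C) = 0.7977 bits

Ranking: A > B > C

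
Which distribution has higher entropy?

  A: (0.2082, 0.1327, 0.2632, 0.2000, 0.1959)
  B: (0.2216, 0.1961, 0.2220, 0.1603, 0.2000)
B

Both distributions are close to uniform, making this a harder comparison.

H(A) = 2.2900 bits
H(B) = 2.3124 bits

The distribution closer to uniform has higher entropy.
Answer: B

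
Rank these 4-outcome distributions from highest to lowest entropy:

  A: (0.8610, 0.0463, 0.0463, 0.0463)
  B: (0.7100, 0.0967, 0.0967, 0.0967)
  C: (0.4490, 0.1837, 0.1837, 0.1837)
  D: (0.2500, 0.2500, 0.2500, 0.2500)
D > C > B > A

Key insight: Entropy is maximized by uniform distributions and minimized by concentrated distributions.

Entropies:
  H(A) = 0.8019 bits
  H(B) = 1.3284 bits
  H(C) = 1.8658 bits
  H(D) = 2.0000 bits

Ranking: D > C > B > A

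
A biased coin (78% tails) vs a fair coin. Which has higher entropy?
Fair coin

The fair coin is uniform (p=0.5), maximizing binary entropy at 1 bit. The biased coin has H(0.78) ≈ 0.760 bits — its outcome is more predictable, so its entropy is lower.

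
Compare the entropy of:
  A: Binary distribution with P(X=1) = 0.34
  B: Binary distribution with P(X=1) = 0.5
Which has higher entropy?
B

For binary distributions, entropy is maximized at p=0.5 and decreases as p moves toward 0 or 1.

H(A) = H(0.34) = 0.9248 bits
H(B) = H(0.5) = 1.0000 bits

Distribution B (p=0.5) is closer to uniform (p=0.5), so it has higher entropy.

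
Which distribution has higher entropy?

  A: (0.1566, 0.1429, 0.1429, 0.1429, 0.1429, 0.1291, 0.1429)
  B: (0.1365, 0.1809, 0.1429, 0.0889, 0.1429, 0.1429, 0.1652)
A

Both distributions are close to uniform, making this a harder comparison.

H(A) = 2.8054 bits
H(B) = 2.7810 bits

The distribution closer to uniform has higher entropy.
Answer: A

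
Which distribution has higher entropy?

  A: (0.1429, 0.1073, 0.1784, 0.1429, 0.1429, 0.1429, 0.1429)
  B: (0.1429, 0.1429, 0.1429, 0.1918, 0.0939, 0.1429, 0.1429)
A

Both distributions are close to uniform, making this a harder comparison.

H(A) = 2.7945 bits
H(B) = 2.7826 bits

The distribution closer to uniform has higher entropy.
Answer: A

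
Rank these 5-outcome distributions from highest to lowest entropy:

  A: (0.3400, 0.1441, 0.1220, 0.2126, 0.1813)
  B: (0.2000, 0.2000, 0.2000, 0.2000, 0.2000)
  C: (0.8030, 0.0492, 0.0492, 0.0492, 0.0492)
B > A > C

Key insight: Entropy is maximized by uniform distributions and minimized by concentrated distributions.

- Uniform distributions have maximum entropy log₂(5) = 2.3219 bits
- The more "peaked" or concentrated a distribution, the lower its entropy

Entropies:
  H(A) = 2.2237 bits
  H(B) = 2.3219 bits
  H(C) = 1.1099 bits

Ranking: B > A > C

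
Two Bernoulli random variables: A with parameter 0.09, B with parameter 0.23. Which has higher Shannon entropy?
B

For binary distributions, entropy is maximized at p=0.5 and decreases as p moves toward 0 or 1.

H(A) = H(0.09) = 0.4365 bits
H(B) = H(0.23) = 0.7780 bits

Distribution B (p=0.23) is closer to uniform (p=0.5), so it has higher entropy.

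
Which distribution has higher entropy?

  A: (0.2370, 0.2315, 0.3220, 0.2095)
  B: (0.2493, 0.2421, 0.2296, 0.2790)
B

Both distributions are close to uniform, making this a harder comparison.

H(A) = 1.9798 bits
H(B) = 1.9962 bits

The distribution closer to uniform has higher entropy.
Answer: B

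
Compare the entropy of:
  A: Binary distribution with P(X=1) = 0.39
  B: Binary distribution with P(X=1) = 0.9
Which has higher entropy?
A

For binary distributions, entropy is maximized at p=0.5 and decreases as p moves toward 0 or 1.

H(A) = H(0.39) = 0.9648 bits
H(B) = H(0.9) = 0.4690 bits

Distribution A (p=0.39) is closer to uniform (p=0.5), so it has higher entropy.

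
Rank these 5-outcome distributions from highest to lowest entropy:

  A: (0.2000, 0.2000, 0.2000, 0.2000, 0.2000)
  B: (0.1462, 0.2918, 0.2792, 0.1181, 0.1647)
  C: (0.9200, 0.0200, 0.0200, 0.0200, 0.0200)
A > B > C

Key insight: Entropy is maximized by uniform distributions and minimized by concentrated distributions.

- Uniform distributions have maximum entropy log₂(5) = 2.3219 bits
- The more "peaked" or concentrated a distribution, the lower its entropy

Entropies:
  H(A) = 2.3219 bits
  H(B) = 2.2305 bits
  H(C) = 0.5622 bits

Ranking: A > B > C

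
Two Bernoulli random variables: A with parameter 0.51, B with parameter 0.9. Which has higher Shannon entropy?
A

For binary distributions, entropy is maximized at p=0.5 and decreases as p moves toward 0 or 1.

H(A) = H(0.51) = 0.9997 bits
H(B) = H(0.9) = 0.4690 bits

Distribution A (p=0.51) is closer to uniform (p=0.5), so it has higher entropy.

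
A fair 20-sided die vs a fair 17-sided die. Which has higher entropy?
20-sided die

Both are uniform distributions; for uniform over n outcomes, H = log₂(n). H(20-sided) = log₂(20) = 4.322 bits and H(17-sided) = log₂(17) = 4.087 bits. More outcomes in a uniform distribution means higher entropy.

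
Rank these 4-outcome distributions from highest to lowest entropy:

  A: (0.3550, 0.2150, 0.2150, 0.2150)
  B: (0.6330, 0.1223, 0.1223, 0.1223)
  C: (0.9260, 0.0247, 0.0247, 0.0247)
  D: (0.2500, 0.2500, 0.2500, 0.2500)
D > A > B > C

Key insight: Entropy is maximized by uniform distributions and minimized by concentrated distributions.

Entropies:
  H(A) = 1.9608 bits
  H(B) = 1.5300 bits
  H(C) = 0.4980 bits
  H(D) = 2.0000 bits

Ranking: D > A > B > C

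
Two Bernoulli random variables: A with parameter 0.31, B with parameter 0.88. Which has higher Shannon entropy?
A

For binary distributions, entropy is maximized at p=0.5 and decreases as p moves toward 0 or 1.

H(A) = H(0.31) = 0.8932 bits
H(B) = H(0.88) = 0.5294 bits

Distribution A (p=0.31) is closer to uniform (p=0.5), so it has higher entropy.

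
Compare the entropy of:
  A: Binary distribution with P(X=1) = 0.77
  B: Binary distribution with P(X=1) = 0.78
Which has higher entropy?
A

For binary distributions, entropy is maximized at p=0.5 and decreases as p moves toward 0 or 1.

H(A) = H(0.77) = 0.7780 bits
H(B) = H(0.78) = 0.7602 bits

Distribution A (p=0.77) is closer to uniform (p=0.5), so it has higher entropy.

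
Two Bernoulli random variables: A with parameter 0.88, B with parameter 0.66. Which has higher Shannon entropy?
B

For binary distributions, entropy is maximized at p=0.5 and decreases as p moves toward 0 or 1.

H(A) = H(0.88) = 0.5294 bits
H(B) = H(0.66) = 0.9248 bits

Distribution B (p=0.66) is closer to uniform (p=0.5), so it has higher entropy.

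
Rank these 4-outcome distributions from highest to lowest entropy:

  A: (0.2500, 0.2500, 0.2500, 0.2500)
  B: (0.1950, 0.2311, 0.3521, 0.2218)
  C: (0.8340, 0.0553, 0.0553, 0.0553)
A > B > C

Key insight: Entropy is maximized by uniform distributions and minimized by concentrated distributions.

- Uniform distributions have maximum entropy log₂(4) = 2.0000 bits
- The more "peaked" or concentrated a distribution, the lower its entropy

Entropies:
  H(A) = 2.0000 bits
  H(B) = 1.9604 bits
  H(C) = 0.9116 bits

Ranking: A > B > C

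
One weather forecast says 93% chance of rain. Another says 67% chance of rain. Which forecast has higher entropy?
67% forecast

Treat each forecast as a Bernoulli distribution. Binary entropy is maximized at p=0.5 and falls off symmetrically toward 0 or 1. The 67% forecast is closer to 50%, so it is more uncertain. H(93%) ≈ 0.366 bits, H(67%) ≈ 0.915 bits.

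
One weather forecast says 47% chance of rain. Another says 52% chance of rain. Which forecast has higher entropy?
52% forecast

Treat each forecast as a Bernoulli distribution. Binary entropy is maximized at p=0.5 and falls off symmetrically toward 0 or 1. The 52% forecast is closer to 50%, so it is more uncertain. H(47%) ≈ 0.997 bits, H(52%) ≈ 0.999 bits.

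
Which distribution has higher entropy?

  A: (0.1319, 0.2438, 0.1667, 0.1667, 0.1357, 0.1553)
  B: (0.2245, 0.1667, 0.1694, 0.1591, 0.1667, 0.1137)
B

Both distributions are close to uniform, making this a harder comparison.

H(A) = 2.5518 bits
H(B) = 2.5579 bits

The distribution closer to uniform has higher entropy.
Answer: B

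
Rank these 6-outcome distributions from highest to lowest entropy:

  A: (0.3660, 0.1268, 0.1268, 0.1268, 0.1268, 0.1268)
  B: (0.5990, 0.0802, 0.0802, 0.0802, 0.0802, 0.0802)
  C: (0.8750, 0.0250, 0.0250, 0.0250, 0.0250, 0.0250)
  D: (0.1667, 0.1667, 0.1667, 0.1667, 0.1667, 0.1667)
D > A > B > C

Key insight: Entropy is maximized by uniform distributions and minimized by concentrated distributions.

Entropies:
  H(A) = 2.4197 bits
  H(B) = 1.9026 bits
  H(C) = 0.8338 bits
  H(D) = 2.5850 bits

Ranking: D > A > B > C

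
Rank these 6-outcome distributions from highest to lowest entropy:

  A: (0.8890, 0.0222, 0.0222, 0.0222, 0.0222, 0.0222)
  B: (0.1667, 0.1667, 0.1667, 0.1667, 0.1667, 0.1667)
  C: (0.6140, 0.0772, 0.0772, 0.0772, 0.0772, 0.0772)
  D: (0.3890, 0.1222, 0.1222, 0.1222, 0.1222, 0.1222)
B > D > C > A

Key insight: Entropy is maximized by uniform distributions and minimized by concentrated distributions.

Entropies:
  H(A) = 0.7607 bits
  H(B) = 2.5850 bits
  H(C) = 1.8584 bits
  H(D) = 2.3828 bits

Ranking: B > D > C > A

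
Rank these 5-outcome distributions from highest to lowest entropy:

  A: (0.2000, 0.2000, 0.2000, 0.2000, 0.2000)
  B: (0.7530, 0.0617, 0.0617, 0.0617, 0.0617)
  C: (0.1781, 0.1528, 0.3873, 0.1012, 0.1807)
A > C > B

Key insight: Entropy is maximized by uniform distributions and minimized by concentrated distributions.

- Uniform distributions have maximum entropy log₂(5) = 2.3219 bits
- The more "peaked" or concentrated a distribution, the lower its entropy

Entropies:
  H(A) = 2.3219 bits
  H(B) = 1.3005 bits
  H(C) = 2.1679 bits

Ranking: A > C > B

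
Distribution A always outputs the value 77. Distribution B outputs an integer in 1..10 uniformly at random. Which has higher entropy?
B

A is deterministic, so H(A) = 0. B is uniform over 10 outcomes, so H(B) = log₂(10) = 3.322 bits. Any distribution with genuine randomness has higher entropy than a deterministic one.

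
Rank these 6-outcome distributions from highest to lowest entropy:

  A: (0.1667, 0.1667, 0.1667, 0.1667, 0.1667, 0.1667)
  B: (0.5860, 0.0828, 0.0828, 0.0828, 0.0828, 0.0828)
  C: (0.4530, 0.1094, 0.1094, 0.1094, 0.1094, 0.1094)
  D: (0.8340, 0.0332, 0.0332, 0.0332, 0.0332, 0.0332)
A > C > B > D

Key insight: Entropy is maximized by uniform distributions and minimized by concentrated distributions.

Entropies:
  H(A) = 2.5850 bits
  H(B) = 1.9398 bits
  H(C) = 2.2637 bits
  H(D) = 1.0339 bits

Ranking: A > C > B > D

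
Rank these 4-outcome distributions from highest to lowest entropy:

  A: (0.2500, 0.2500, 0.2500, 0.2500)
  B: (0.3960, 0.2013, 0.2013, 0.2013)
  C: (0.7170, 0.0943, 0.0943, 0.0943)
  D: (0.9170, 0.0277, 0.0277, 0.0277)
A > B > C > D

Key insight: Entropy is maximized by uniform distributions and minimized by concentrated distributions.

Entropies:
  H(A) = 2.0000 bits
  H(B) = 1.9259 bits
  H(C) = 1.3081 bits
  H(D) = 0.5442 bits

Ranking: A > B > C > D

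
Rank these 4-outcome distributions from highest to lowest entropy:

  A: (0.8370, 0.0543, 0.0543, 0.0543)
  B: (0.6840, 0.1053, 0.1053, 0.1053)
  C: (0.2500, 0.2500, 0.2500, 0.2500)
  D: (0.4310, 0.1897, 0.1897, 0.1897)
C > D > B > A

Key insight: Entropy is maximized by uniform distributions and minimized by concentrated distributions.

Entropies:
  H(A) = 0.8998 bits
  H(B) = 1.4008 bits
  H(C) = 2.0000 bits
  H(D) = 1.8881 bits

Ranking: C > D > B > A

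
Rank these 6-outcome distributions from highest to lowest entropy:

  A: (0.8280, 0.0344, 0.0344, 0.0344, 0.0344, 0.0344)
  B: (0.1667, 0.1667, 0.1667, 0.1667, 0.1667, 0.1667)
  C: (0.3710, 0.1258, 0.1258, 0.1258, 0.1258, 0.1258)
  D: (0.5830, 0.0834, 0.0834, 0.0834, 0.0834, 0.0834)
B > C > D > A

Key insight: Entropy is maximized by uniform distributions and minimized by concentrated distributions.

Entropies:
  H(A) = 1.0616 bits
  H(B) = 2.5850 bits
  H(C) = 2.4119 bits
  H(D) = 1.9483 bits

Ranking: B > C > D > A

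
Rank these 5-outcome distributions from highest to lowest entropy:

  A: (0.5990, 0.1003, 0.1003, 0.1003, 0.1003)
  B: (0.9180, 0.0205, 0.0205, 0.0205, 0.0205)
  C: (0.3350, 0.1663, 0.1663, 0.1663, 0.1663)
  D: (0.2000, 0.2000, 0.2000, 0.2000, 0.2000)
D > C > A > B

Key insight: Entropy is maximized by uniform distributions and minimized by concentrated distributions.

Entropies:
  H(A) = 1.7735 bits
  H(B) = 0.5732 bits
  H(C) = 2.2500 bits
  H(D) = 2.3219 bits

Ranking: D > C > A > B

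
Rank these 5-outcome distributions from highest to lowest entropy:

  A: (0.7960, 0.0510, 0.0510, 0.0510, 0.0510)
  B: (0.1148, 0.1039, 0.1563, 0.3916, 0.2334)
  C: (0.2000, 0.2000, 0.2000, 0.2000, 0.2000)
C > B > A

Key insight: Entropy is maximized by uniform distributions and minimized by concentrated distributions.

- Uniform distributions have maximum entropy log₂(5) = 2.3219 bits
- The more "peaked" or concentrated a distribution, the lower its entropy

Entropies:
  H(A) = 1.1379 bits
  H(B) = 2.1361 bits
  H(C) = 2.3219 bits

Ranking: C > B > A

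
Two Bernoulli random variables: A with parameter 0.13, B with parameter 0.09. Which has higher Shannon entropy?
A

For binary distributions, entropy is maximized at p=0.5 and decreases as p moves toward 0 or 1.

H(A) = H(0.13) = 0.5574 bits
H(B) = H(0.09) = 0.4365 bits

Distribution A (p=0.13) is closer to uniform (p=0.5), so it has higher entropy.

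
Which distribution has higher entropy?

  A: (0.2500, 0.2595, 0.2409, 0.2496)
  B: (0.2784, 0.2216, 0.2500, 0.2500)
A

Both distributions are close to uniform, making this a harder comparison.

H(A) = 1.9995 bits
H(B) = 1.9953 bits

The distribution closer to uniform has higher entropy.
Answer: A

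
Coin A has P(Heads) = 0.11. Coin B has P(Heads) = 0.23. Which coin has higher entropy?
B

For binary distributions, entropy is maximized at p=0.5 and decreases as p moves toward 0 or 1.

H(A) = H(0.11) = 0.4999 bits
H(B) = H(0.23) = 0.7780 bits

Distribution B (p=0.23) is closer to uniform (p=0.5), so it has higher entropy.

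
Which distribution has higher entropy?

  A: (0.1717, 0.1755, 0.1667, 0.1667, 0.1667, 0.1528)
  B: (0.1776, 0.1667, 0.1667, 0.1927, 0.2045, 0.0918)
A

Both distributions are close to uniform, making this a harder comparison.

H(A) = 2.5837 bits
H(B) = 2.5469 bits

The distribution closer to uniform has higher entropy.
Answer: A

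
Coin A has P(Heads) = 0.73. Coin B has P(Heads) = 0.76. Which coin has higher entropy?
A

For binary distributions, entropy is maximized at p=0.5 and decreases as p moves toward 0 or 1.

H(A) = H(0.73) = 0.8415 bits
H(B) = H(0.76) = 0.7950 bits

Distribution A (p=0.73) is closer to uniform (p=0.5), so it has higher entropy.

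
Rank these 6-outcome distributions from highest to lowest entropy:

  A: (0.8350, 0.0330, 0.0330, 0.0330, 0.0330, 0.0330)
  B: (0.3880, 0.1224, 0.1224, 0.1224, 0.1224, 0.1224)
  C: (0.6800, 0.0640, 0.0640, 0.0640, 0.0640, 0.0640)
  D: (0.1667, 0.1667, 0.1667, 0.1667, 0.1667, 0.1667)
D > B > C > A

Key insight: Entropy is maximized by uniform distributions and minimized by concentrated distributions.

Entropies:
  H(A) = 1.0293 bits
  H(B) = 2.3845 bits
  H(C) = 1.6474 bits
  H(D) = 2.5850 bits

Ranking: D > B > C > A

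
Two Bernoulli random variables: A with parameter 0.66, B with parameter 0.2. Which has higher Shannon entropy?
A

For binary distributions, entropy is maximized at p=0.5 and decreases as p moves toward 0 or 1.

H(A) = H(0.66) = 0.9248 bits
H(B) = H(0.2) = 0.7219 bits

Distribution A (p=0.66) is closer to uniform (p=0.5), so it has higher entropy.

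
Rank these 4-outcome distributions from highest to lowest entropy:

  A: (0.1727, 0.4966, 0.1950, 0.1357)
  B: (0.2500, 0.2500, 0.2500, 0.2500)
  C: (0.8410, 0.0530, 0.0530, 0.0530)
B > A > C

Key insight: Entropy is maximized by uniform distributions and minimized by concentrated distributions.

- Uniform distributions have maximum entropy log₂(4) = 2.0000 bits
- The more "peaked" or concentrated a distribution, the lower its entropy

Entropies:
  H(A) = 1.7899 bits
  H(B) = 2.0000 bits
  H(C) = 0.8839 bits

Ranking: B > A > C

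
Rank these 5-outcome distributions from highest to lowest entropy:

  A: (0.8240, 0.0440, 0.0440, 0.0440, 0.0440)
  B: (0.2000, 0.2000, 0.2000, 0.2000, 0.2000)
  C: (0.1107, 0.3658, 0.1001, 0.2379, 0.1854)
B > C > A

Key insight: Entropy is maximized by uniform distributions and minimized by concentrated distributions.

- Uniform distributions have maximum entropy log₂(5) = 2.3219 bits
- The more "peaked" or concentrated a distribution, the lower its entropy

Entropies:
  H(A) = 1.0232 bits
  H(B) = 2.3219 bits
  H(C) = 2.1583 bits

Ranking: B > C > A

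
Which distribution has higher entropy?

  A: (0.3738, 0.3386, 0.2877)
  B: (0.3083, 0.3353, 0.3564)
B

Both distributions are close to uniform, making this a harder comparison.

H(A) = 1.5768 bits
H(B) = 1.5824 bits

The distribution closer to uniform has higher entropy.
Answer: B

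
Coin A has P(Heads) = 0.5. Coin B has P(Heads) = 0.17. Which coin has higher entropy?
A

For binary distributions, entropy is maximized at p=0.5 and decreases as p moves toward 0 or 1.

H(A) = H(0.5) = 1.0000 bits
H(B) = H(0.17) = 0.6577 bits

Distribution A (p=0.5) is closer to uniform (p=0.5), so it has higher entropy.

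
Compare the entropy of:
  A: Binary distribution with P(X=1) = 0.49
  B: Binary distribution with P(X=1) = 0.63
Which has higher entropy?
A

For binary distributions, entropy is maximized at p=0.5 and decreases as p moves toward 0 or 1.

H(A) = H(0.49) = 0.9997 bits
H(B) = H(0.63) = 0.9507 bits

Distribution A (p=0.49) is closer to uniform (p=0.5), so it has higher entropy.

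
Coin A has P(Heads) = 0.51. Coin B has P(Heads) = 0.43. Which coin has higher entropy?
A

For binary distributions, entropy is maximized at p=0.5 and decreases as p moves toward 0 or 1.

H(A) = H(0.51) = 0.9997 bits
H(B) = H(0.43) = 0.9858 bits

Distribution A (p=0.51) is closer to uniform (p=0.5), so it has higher entropy.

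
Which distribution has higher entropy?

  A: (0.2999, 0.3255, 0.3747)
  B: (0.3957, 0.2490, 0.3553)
A

Both distributions are close to uniform, making this a harder comparison.

H(A) = 1.5788 bits
H(B) = 1.5591 bits

The distribution closer to uniform has higher entropy.
Answer: A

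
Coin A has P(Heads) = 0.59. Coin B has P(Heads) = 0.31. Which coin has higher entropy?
A

For binary distributions, entropy is maximized at p=0.5 and decreases as p moves toward 0 or 1.

H(A) = H(0.59) = 0.9765 bits
H(B) = H(0.31) = 0.8932 bits

Distribution A (p=0.59) is closer to uniform (p=0.5), so it has higher entropy.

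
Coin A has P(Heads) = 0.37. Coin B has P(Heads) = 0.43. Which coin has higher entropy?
B

For binary distributions, entropy is maximized at p=0.5 and decreases as p moves toward 0 or 1.

H(A) = H(0.37) = 0.9507 bits
H(B) = H(0.43) = 0.9858 bits

Distribution B (p=0.43) is closer to uniform (p=0.5), so it has higher entropy.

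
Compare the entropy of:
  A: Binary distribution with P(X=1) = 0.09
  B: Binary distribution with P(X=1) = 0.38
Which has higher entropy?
B

For binary distributions, entropy is maximized at p=0.5 and decreases as p moves toward 0 or 1.

H(A) = H(0.09) = 0.4365 bits
H(B) = H(0.38) = 0.9580 bits

Distribution B (p=0.38) is closer to uniform (p=0.5), so it has higher entropy.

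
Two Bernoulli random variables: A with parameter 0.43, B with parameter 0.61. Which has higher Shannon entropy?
A

For binary distributions, entropy is maximized at p=0.5 and decreases as p moves toward 0 or 1.

H(A) = H(0.43) = 0.9858 bits
H(B) = H(0.61) = 0.9648 bits

Distribution A (p=0.43) is closer to uniform (p=0.5), so it has higher entropy.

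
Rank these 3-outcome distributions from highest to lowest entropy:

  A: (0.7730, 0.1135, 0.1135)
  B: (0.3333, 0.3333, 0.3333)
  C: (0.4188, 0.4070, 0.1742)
B > C > A

Key insight: Entropy is maximized by uniform distributions and minimized by concentrated distributions.

- Uniform distributions have maximum entropy log₂(3) = 1.5850 bits
- The more "peaked" or concentrated a distribution, the lower its entropy

Entropies:
  H(A) = 0.9997 bits
  H(B) = 1.5850 bits
  H(C) = 1.4929 bits

Ranking: B > C > A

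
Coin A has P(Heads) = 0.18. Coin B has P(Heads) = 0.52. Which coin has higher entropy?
B

For binary distributions, entropy is maximized at p=0.5 and decreases as p moves toward 0 or 1.

H(A) = H(0.18) = 0.6801 bits
H(B) = H(0.52) = 0.9988 bits

Distribution B (p=0.52) is closer to uniform (p=0.5), so it has higher entropy.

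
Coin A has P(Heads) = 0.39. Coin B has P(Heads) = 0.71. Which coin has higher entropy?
A

For binary distributions, entropy is maximized at p=0.5 and decreases as p moves toward 0 or 1.

H(A) = H(0.39) = 0.9648 bits
H(B) = H(0.71) = 0.8687 bits

Distribution A (p=0.39) is closer to uniform (p=0.5), so it has higher entropy.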